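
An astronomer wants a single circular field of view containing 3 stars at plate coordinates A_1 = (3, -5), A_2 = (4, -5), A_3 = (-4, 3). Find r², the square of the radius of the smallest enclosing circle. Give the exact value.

Side lengths²: A_1A_2² = 1, A_1A_3² = 113, A_2A_3² = 128.
Since A_2A_3² = 128 ≥ 113 + 1 = 114, the angle opposite A_2A_3 is not acute, so the smallest enclosing circle has A_2A_3 as diameter.
Centre = midpoint of A_2A_3 = (0, -1), r² = 128/4 = 32.

32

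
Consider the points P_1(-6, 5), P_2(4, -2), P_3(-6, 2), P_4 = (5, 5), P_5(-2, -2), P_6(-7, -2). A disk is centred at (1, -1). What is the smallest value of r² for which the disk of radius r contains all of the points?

The required radius is the distance from (1, -1) to the farthest point.
Squared distances: 85, 10, 58, 52, 10, 65.
Maximum is 85, attained at P_1.

85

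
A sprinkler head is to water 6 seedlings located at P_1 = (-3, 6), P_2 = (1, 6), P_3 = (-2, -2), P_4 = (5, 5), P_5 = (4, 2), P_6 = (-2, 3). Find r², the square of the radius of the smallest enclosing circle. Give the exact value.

4225/162

A smallest enclosing disk is always determined by at most three of the input points on its boundary.
The minimum enclosing circle is determined by three boundary points: P_1, P_3, P_4.
Their circumcentre is (11/18, 43/18) with r² = 4225/162.
The farthest remaining point P_2 is at distance² 2137/162 ≤ 4225/162.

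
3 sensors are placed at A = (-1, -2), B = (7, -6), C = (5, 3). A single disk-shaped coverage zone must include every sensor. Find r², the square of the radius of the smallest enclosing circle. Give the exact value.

Side lengths²: AB² = 80, AC² = 61, BC² = 85.
Since BC² = 85 < 80 + 61 = 141, the triangle is acute, so the smallest enclosing circle is the circumcircle.
Circumcentre = (4.03125, -1.9375), r² = 25.3173828125.

25.3173828125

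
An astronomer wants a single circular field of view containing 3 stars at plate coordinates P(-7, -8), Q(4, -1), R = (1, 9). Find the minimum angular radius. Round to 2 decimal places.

Side lengths²: PQ² = 170, PR² = 353, QR² = 109.
Since PR² = 353 ≥ 170 + 109 = 279, the angle opposite PR is not acute, so the smallest enclosing circle has PR as diameter.
Centre = midpoint of PR = (-3, 0.5), r² = 353/4 = 88.25.
r = √(88.25) ≈ 9.39.

9.39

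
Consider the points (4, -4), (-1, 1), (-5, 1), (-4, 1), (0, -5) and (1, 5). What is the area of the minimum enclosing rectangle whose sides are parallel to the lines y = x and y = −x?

In coordinates u = x + y, v = x − y the rectangle is axis-aligned; the map (x,y)→(u,v) scales areas by 2.
u-values: 0, 0, -4, -3, -5, 6; range = 6 − (-5) = 11.
v-values: 8, -2, -6, -5, 5, -4; range = 8 − (-6) = 14.
Area = (11 × 14) / 2 = 77.

77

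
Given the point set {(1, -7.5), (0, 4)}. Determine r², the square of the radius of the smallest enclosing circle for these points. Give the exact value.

The smallest circle enclosing two points has them as diameter endpoints.
Centre = midpoint = (0.5, -1.75); r² = |(1, -7.5)−(0, 4)|²/4 = 133.25/4 = 33.3125.

33.3125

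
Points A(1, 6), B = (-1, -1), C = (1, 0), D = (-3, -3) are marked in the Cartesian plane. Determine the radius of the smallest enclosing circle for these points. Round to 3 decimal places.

4.924

The farthest pair is A–D with squared distance 97. The circle on this segment as diameter has centre (-1, 1.5) and r² = 97/4 = 24.25.
Check B: distance² to centre = 6.25 ≤ 24.25, so it lies inside.
All remaining points lie in this disk, and no smaller disk contains both endpoints, so this is the minimum enclosing circle.
r = √(24.25) ≈ 4.924.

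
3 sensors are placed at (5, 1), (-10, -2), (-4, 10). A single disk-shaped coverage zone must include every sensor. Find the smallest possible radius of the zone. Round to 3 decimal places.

8.062

Call the three points A, B, C in the order given.
Side lengths²: AB² = 234, AC² = 162, BC² = 180.
Since AB² = 234 < 180 + 162 = 342, the triangle is acute, so the smallest enclosing circle is the circumcircle.
Circumcentre = (-3, 2), r² = 65.
r = √65 ≈ 8.062.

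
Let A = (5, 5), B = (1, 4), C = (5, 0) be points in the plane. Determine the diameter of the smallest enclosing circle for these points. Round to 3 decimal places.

5.831

Side lengths²: AB² = 17, AC² = 25, BC² = 32.
Since BC² = 32 < 25 + 17 = 42, the triangle is acute, so the smallest enclosing circle is the circumcircle.
Circumcentre = (3.5, 2.5), r² = 8.5.
Diameter = 2r = 2√(8.5) ≈ 5.831.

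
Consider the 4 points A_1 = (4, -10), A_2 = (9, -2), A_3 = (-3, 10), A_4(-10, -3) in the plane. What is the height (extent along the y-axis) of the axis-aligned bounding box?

max y = 10, min y = -10, so height = 20.

20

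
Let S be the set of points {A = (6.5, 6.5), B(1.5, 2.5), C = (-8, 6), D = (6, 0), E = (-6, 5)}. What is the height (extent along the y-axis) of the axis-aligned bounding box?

max y = 6.5, min y = 0, so height = 6.5.

6.5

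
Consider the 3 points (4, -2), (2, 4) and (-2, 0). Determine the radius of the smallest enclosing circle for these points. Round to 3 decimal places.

Call the three points A, B, C in the order given.
Side lengths²: AB² = 40, AC² = 40, BC² = 32.
Since AC² = 40 < 40 + 32 = 72, the triangle is acute, so the smallest enclosing circle is the circumcircle.
Circumcentre = (1.5, 0.5), r² = 12.5.
r = √(12.5) ≈ 3.536.

3.536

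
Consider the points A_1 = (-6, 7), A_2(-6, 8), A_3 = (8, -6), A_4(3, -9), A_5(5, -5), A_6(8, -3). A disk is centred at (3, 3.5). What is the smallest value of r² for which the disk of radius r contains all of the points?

The required radius is the distance from (3, 3.5) to the farthest point.
Squared distances: 93.25, 101.25, 115.25, 156.25, 76.25, 67.25.
Maximum is 156.25, attained at A_4.

156.25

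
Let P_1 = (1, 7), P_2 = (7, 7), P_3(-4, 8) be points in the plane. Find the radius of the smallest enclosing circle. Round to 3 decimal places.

5.523

Side lengths²: P_1P_2² = 36, P_1P_3² = 26, P_2P_3² = 122.
Since P_2P_3² = 122 ≥ 36 + 26 = 62, the angle opposite P_2P_3 is not acute, so the smallest enclosing circle has P_2P_3 as diameter.
Centre = midpoint of P_2P_3 = (1.5, 7.5), r² = 122/4 = 30.5.
r = √(30.5) ≈ 5.523.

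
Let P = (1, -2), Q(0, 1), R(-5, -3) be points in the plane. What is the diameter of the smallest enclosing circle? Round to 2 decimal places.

Side lengths²: PQ² = 10, PR² = 37, QR² = 41.
Since QR² = 41 < 37 + 10 = 47, the triangle is acute, so the smallest enclosing circle is the circumcircle.
Circumcentre = (-83/38, -53/38), r² = 7585/722.
Diameter = 2r = 2√(7585/722) ≈ 6.48.

6.48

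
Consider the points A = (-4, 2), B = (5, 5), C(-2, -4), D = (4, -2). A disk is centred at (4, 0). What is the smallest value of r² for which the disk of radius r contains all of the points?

The required radius is the distance from (4, 0) to the farthest point.
Squared distances: 68, 26, 52, 4.
Maximum is 68, attained at A.

68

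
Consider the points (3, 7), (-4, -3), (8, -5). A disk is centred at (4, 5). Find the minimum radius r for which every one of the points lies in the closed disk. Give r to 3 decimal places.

11.314

The required radius is the distance from (4, 5) to the farthest point.
Squared distances: 5, 128, 116.
Maximum is 128, attained at (-4, -3).
r = √128 ≈ 11.314.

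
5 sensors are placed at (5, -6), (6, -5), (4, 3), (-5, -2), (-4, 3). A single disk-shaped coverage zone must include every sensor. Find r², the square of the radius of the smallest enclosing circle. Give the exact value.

41

The minimum enclosing circle of a finite set is fixed by two of the points (as a diameter) or three (as a circumcircle).
The farthest pair is (6, -5)–(-4, 3) with squared distance 164. The circle on this segment as diameter has centre (1, -1) and r² = 164/4 = 41.
Check (5, -6): distance² to centre = 41 ≤ 41, so it lies inside.
All remaining points lie in this disk, and no smaller disk contains both endpoints, so this is the minimum enclosing circle.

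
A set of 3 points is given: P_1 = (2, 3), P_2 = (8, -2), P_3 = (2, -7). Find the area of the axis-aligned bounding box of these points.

60

x ranges over [2, 8], width 6.
y ranges over [-7, 3], height 10.
Area = 6 × 10 = 60.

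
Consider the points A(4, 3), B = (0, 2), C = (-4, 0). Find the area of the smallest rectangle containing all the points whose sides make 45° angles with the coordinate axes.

In coordinates u = x + y, v = x − y the rectangle is axis-aligned; the map (x,y)→(u,v) scales areas by 2.
u-values: 7, 2, -4; range = 7 − (-4) = 11.
v-values: 1, -2, -4; range = 1 − (-4) = 5.
Area = (11 × 5) / 2 = 27.5.

27.5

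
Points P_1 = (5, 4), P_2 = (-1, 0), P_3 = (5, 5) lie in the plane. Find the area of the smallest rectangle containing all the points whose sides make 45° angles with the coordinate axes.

In coordinates u = x + y, v = x − y the rectangle is axis-aligned; the map (x,y)→(u,v) scales areas by 2.
u-values: 9, -1, 10; range = 10 − (-1) = 11.
v-values: 1, -1, 0; range = 1 − (-1) = 2.
Area = (11 × 2) / 2 = 11.

11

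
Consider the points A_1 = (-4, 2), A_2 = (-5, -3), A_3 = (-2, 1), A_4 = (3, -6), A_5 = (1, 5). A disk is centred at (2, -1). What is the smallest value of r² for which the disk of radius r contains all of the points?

The required radius is the distance from (2, -1) to the farthest point.
Squared distances: 45, 53, 20, 26, 37.
Maximum is 53, attained at A_2.

53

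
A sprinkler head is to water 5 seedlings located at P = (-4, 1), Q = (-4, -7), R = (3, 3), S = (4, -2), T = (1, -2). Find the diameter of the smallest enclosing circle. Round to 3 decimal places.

The farthest pair is Q–R with squared distance 149. The circle on this segment as diameter has centre (-0.5, -2) and r² = 149/4 = 37.25.
Check P: distance² to centre = 21.25 ≤ 37.25, so it lies inside.
All remaining points lie in this disk, and no smaller disk contains both endpoints, so this is the minimum enclosing circle.
Diameter = 2r = 2√(37.25) ≈ 12.207.

12.207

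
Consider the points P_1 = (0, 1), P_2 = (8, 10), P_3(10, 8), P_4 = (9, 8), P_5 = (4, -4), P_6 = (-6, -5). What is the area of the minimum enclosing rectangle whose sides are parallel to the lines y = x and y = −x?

In coordinates u = x + y, v = x − y the rectangle is axis-aligned; the map (x,y)→(u,v) scales areas by 2.
u-values: 1, 18, 18, 17, 0, -11; range = 18 − (-11) = 29.
v-values: -1, -2, 2, 1, 8, -1; range = 8 − (-2) = 10.
Area = (29 × 10) / 2 = 145.

145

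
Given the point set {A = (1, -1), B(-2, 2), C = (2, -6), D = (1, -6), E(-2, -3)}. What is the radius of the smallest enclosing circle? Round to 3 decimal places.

4.472

By Welzl's lemma the MEC is supported by two points (diametrically opposite) or three points (on a circumcircle).
The farthest pair is B–C with squared distance 80. The circle on this segment as diameter has centre (0, -2) and r² = 80/4 = 20.
Check A: distance² to centre = 2 ≤ 20, so it lies inside.
All remaining points lie in this disk, and no smaller disk contains both endpoints, so this is the minimum enclosing circle.
r = √20 ≈ 4.472.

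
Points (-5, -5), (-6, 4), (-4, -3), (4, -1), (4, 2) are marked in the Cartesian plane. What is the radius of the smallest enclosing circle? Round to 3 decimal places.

A smallest enclosing disk is always determined by at most three of the input points on its boundary.
The minimum enclosing circle is determined by three boundary points: (-5, -5), (-6, 4), (4, 2).
Their circumcentre is (-71/44, -3/44) with r² = 34645/968.
The farthest remaining point (4, -1) is at distance² 31345/968 ≤ 34645/968.
r = √(34645/968) ≈ 5.982.

5.982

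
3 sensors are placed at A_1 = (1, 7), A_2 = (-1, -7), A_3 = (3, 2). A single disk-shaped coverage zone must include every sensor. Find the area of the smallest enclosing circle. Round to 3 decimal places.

157.080

Side lengths²: A_1A_2² = 200, A_1A_3² = 29, A_2A_3² = 97.
Since A_1A_2² = 200 ≥ 97 + 29 = 126, the angle opposite A_1A_2 is not acute, so the smallest enclosing circle has A_1A_2 as diameter.
Centre = midpoint of A_1A_2 = (0, 0), r² = 200/4 = 50.
Area = π·r² = π·50 ≈ 157.080.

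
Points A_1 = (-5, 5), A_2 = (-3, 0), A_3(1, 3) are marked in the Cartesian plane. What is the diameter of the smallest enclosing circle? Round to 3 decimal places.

Side lengths²: A_1A_2² = 29, A_1A_3² = 40, A_2A_3² = 25.
Since A_1A_3² = 40 < 29 + 25 = 54, the triangle is acute, so the smallest enclosing circle is the circumcircle.
Circumcentre = (-59/26, 83/26), r² = 3625/338.
Diameter = 2r = 2√(3625/338) ≈ 6.550.

6.550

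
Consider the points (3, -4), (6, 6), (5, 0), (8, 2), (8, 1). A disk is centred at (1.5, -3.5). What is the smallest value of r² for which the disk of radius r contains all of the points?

The required radius is the distance from (1.5, -3.5) to the farthest point.
Squared distances: 2.5, 110.5, 24.5, 72.5, 62.5.
Maximum is 110.5, attained at (6, 6).

110.5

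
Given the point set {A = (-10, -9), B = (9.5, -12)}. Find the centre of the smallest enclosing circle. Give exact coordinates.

The smallest circle enclosing two points has them as diameter endpoints.
Centre = midpoint = (-0.25, -10.5); r² = |AB|²/4 = 389.25/4 = 97.3125.
Centre = (-0.25, -10.5).

(-0.25, -10.5)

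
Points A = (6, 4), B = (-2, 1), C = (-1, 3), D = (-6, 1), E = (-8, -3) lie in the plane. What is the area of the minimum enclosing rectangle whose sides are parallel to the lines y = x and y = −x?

In coordinates u = x + y, v = x − y the rectangle is axis-aligned; the map (x,y)→(u,v) scales areas by 2.
u-values: 10, -1, 2, -5, -11; range = 10 − (-11) = 21.
v-values: 2, -3, -4, -7, -5; range = 2 − (-7) = 9.
Area = (21 × 9) / 2 = 94.5.

94.5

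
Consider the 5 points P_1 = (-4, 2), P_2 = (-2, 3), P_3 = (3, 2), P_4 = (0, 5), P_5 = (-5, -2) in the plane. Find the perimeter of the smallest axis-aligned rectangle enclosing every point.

30

Width = max x − min x = 3 − (-5) = 8.
Height = max y − min y = 5 − (-2) = 7.
Perimeter = 2(8 + 7) = 30.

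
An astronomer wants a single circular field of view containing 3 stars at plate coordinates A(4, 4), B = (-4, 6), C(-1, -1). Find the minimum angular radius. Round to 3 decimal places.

Side lengths²: AB² = 68, AC² = 50, BC² = 58.
Since AB² = 68 < 58 + 50 = 108, the triangle is acute, so the smallest enclosing circle is the circumcircle.
Circumcentre = (-0.4, 3.4), r² = 19.72.
r = √(19.72) ≈ 4.441.

4.441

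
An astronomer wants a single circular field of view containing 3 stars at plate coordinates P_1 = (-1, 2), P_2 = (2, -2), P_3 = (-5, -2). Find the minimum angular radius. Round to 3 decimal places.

3.536

Side lengths²: P_1P_2² = 25, P_1P_3² = 32, P_2P_3² = 49.
Since P_2P_3² = 49 < 32 + 25 = 57, the triangle is acute, so the smallest enclosing circle is the circumcircle.
Circumcentre = (-1.5, -1.5), r² = 12.5.
r = √(12.5) ≈ 3.536.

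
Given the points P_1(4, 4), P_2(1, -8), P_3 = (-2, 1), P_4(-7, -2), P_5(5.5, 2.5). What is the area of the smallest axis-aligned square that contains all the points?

156.25

The bounding box has width 12.5 and height 12.
An axis-aligned square enclosing the set must have side ≥ max(width, height).
So the minimum side is max(12.5, 12) = 12.5.
Area = 12.5² = 156.25.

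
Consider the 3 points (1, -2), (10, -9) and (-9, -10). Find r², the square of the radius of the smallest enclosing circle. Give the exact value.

Call the three points A, B, C in the order given.
Side lengths²: AB² = 130, AC² = 164, BC² = 362.
Since BC² = 362 ≥ 164 + 130 = 294, the angle opposite BC is not acute, so the smallest enclosing circle has BC as diameter.
Centre = midpoint of BC = (0.5, -9.5), r² = 362/4 = 90.5.

90.5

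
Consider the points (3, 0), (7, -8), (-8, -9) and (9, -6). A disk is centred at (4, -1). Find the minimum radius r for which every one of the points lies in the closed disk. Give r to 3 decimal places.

The required radius is the distance from (4, -1) to the farthest point.
Squared distances: 2, 58, 208, 50.
Maximum is 208, attained at (-8, -9).
r = √208 ≈ 14.422.

14.422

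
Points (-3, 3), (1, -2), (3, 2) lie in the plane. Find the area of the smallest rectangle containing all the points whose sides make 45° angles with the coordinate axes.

In coordinates u = x + y, v = x − y the rectangle is axis-aligned; the map (x,y)→(u,v) scales areas by 2.
u-values: 0, -1, 5; range = 5 − (-1) = 6.
v-values: -6, 3, 1; range = 3 − (-6) = 9.
Area = (6 × 9) / 2 = 27.

27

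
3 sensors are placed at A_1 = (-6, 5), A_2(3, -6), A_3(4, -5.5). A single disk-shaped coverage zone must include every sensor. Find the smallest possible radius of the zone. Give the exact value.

Side lengths²: A_1A_2² = 202, A_1A_3² = 210.25, A_2A_3² = 1.25.
Since A_1A_3² = 210.25 ≥ 202 + 1.25 = 203.25, the angle opposite A_1A_3 is not acute, so the smallest enclosing circle has A_1A_3 as diameter.
Centre = midpoint of A_1A_3 = (-1, -0.25), r² = 210.25/4 = 52.5625.
r = √(52.5625) = 7.25.

7.25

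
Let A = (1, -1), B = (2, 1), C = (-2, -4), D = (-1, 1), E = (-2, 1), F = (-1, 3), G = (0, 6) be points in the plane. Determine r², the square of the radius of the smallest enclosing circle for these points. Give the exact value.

26

A smallest enclosing disk is always determined by at most three of the input points on its boundary.
The farthest pair is C–G with squared distance 104. The circle on this segment as diameter has centre (-1, 1) and r² = 104/4 = 26.
Check A: distance² to centre = 8 ≤ 26, so it lies inside.
All remaining points lie in this disk, and no smaller disk contains both endpoints, so this is the minimum enclosing circle.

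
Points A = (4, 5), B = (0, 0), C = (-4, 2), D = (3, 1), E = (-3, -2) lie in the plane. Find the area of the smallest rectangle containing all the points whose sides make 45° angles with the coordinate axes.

In coordinates u = x + y, v = x − y the rectangle is axis-aligned; the map (x,y)→(u,v) scales areas by 2.
u-values: 9, 0, -2, 4, -5; range = 9 − (-5) = 14.
v-values: -1, 0, -6, 2, -1; range = 2 − (-6) = 8.
Area = (14 × 8) / 2 = 56.

56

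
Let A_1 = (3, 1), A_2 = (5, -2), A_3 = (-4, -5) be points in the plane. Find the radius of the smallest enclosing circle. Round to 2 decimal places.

4.78

Side lengths²: A_1A_2² = 13, A_1A_3² = 85, A_2A_3² = 90.
Since A_2A_3² = 90 < 85 + 13 = 98, the triangle is acute, so the smallest enclosing circle is the circumcircle.
Circumcentre = (7/22, -65/22), r² = 5525/242.
r = √(5525/242) ≈ 4.78.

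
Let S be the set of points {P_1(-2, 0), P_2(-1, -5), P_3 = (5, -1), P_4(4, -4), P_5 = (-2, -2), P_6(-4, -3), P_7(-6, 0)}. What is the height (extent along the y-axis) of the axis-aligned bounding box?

5

max y = 0, min y = -5, so height = 5.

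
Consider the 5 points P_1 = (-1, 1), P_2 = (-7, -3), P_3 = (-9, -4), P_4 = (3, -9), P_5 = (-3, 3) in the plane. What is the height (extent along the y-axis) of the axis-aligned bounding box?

12

max y = 3, min y = -9, so height = 12.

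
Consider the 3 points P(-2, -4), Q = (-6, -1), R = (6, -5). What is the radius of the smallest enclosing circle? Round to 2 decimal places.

Side lengths²: PQ² = 25, PR² = 65, QR² = 160.
Since QR² = 160 ≥ 65 + 25 = 90, the angle opposite QR is not acute, so the smallest enclosing circle has QR as diameter.
Centre = midpoint of QR = (0, -3), r² = 160/4 = 40.
r = √40 ≈ 6.32.

6.32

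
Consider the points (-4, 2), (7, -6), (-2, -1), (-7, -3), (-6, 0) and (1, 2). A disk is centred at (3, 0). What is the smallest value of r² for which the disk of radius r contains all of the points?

The required radius is the distance from (3, 0) to the farthest point.
Squared distances: 53, 52, 26, 109, 81, 8.
Maximum is 109, attained at (-7, -3).

109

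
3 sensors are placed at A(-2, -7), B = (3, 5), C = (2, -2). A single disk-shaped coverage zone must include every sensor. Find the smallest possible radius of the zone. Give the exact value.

6.5

Side lengths²: AB² = 169, AC² = 41, BC² = 50.
Since AB² = 169 ≥ 50 + 41 = 91, the angle opposite AB is not acute, so the smallest enclosing circle has AB as diameter.
Centre = midpoint of AB = (0.5, -1), r² = 169/4 = 42.25.
r = √(42.25) = 6.5.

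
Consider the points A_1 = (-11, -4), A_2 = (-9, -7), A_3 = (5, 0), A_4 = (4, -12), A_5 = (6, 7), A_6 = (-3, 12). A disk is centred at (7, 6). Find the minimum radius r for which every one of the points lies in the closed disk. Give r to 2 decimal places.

The required radius is the distance from (7, 6) to the farthest point.
Squared distances: 424, 425, 40, 333, 2, 136.
Maximum is 425, attained at A_2.
r = √425 ≈ 20.62.

20.62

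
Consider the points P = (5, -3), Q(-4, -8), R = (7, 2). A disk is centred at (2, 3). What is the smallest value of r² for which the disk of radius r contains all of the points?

157

The required radius is the distance from (2, 3) to the farthest point.
Squared distances: 45, 157, 26.
Maximum is 157, attained at Q.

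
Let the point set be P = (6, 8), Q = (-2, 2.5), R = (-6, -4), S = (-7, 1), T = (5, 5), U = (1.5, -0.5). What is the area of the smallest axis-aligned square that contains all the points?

169

The bounding box has width 13 and height 12.
An axis-aligned square enclosing the set must have side ≥ max(width, height).
So the minimum side is max(13, 12) = 13.
Area = 13² = 169.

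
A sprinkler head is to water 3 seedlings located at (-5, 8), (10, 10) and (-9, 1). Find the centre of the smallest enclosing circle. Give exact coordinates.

(0.5, 5.5)

Call the three points A, B, C in the order given.
Side lengths²: AB² = 229, AC² = 65, BC² = 442.
Since BC² = 442 ≥ 229 + 65 = 294, the angle opposite BC is not acute, so the smallest enclosing circle has BC as diameter.
Centre = midpoint of BC = (0.5, 5.5), r² = 442/4 = 110.5.
Centre = (0.5, 5.5).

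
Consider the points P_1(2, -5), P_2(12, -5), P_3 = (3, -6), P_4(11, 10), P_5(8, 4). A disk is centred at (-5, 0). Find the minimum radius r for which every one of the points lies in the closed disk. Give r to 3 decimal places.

18.868

The required radius is the distance from (-5, 0) to the farthest point.
Squared distances: 74, 314, 100, 356, 185.
Maximum is 356, attained at P_4.
r = √356 ≈ 18.868.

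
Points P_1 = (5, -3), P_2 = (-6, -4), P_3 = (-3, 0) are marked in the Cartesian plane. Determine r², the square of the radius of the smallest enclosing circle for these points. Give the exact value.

30.5

Side lengths²: P_1P_2² = 122, P_1P_3² = 73, P_2P_3² = 25.
Since P_1P_2² = 122 ≥ 73 + 25 = 98, the angle opposite P_1P_2 is not acute, so the smallest enclosing circle has P_1P_2 as diameter.
Centre = midpoint of P_1P_2 = (-0.5, -3.5), r² = 122/4 = 30.5.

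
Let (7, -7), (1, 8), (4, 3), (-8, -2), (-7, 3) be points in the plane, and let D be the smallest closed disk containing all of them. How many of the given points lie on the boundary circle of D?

The minimum enclosing circle is determined by three boundary points: (7, -7), (1, 8), (-8, -2).
Their circumcentre is (19/26, -21/26) with r² = 26245/338.
The farthest remaining point (-7, 3) is at distance² 25101/338 ≤ 26245/338.
The points at distance exactly r from the centre are (7, -7), (1, 8), (-8, -2) — 3 points.

3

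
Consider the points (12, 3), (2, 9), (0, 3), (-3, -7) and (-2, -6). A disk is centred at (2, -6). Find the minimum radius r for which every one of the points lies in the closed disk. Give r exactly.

The required radius is the distance from (2, -6) to the farthest point.
Squared distances: 181, 225, 85, 26, 16.
Maximum is 225, attained at (2, 9).
r = √225 = 15.

15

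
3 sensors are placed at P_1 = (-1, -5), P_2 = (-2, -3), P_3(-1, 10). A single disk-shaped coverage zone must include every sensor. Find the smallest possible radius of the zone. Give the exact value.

7.5

Side lengths²: P_1P_2² = 5, P_1P_3² = 225, P_2P_3² = 170.
Since P_1P_3² = 225 ≥ 170 + 5 = 175, the angle opposite P_1P_3 is not acute, so the smallest enclosing circle has P_1P_3 as diameter.
Centre = midpoint of P_1P_3 = (-1, 2.5), r² = 225/4 = 56.25.
r = √(56.25) = 7.5.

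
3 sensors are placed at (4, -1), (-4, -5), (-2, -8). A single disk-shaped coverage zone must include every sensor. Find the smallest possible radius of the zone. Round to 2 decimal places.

4.65

Call the three points A, B, C in the order given.
Side lengths²: AB² = 80, AC² = 85, BC² = 13.
Since AC² = 85 < 80 + 13 = 93, the triangle is acute, so the smallest enclosing circle is the circumcircle.
Circumcentre = (0.5625, -4.125), r² = 21.58203125.
r = √(21.58203125) ≈ 4.65.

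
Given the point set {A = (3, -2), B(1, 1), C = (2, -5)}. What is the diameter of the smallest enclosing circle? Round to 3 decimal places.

6.083

Side lengths²: AB² = 13, AC² = 10, BC² = 37.
Since BC² = 37 ≥ 13 + 10 = 23, the angle opposite BC is not acute, so the smallest enclosing circle has BC as diameter.
Centre = midpoint of BC = (1.5, -2), r² = 37/4 = 9.25.
Diameter = 2r = 2√(9.25) ≈ 6.083.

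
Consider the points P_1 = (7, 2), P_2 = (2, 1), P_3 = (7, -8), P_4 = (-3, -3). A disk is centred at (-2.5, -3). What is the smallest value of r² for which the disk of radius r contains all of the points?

115.25

The required radius is the distance from (-2.5, -3) to the farthest point.
Squared distances: 115.25, 36.25, 115.25, 0.25.
Maximum is 115.25, attained at P_1.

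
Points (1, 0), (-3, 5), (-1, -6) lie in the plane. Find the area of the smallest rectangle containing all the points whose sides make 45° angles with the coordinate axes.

In coordinates u = x + y, v = x − y the rectangle is axis-aligned; the map (x,y)→(u,v) scales areas by 2.
u-values: 1, 2, -7; range = 2 − (-7) = 9.
v-values: 1, -8, 5; range = 5 − (-8) = 13.
Area = (9 × 13) / 2 = 58.5.

58.5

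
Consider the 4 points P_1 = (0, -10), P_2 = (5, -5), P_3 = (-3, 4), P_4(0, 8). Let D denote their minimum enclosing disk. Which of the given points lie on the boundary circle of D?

P_1, P_4

A smallest enclosing disk is always determined by at most three of the input points on its boundary.
The farthest pair is P_1–P_4 with squared distance 324. The circle on this segment as diameter has centre (0, -1) and r² = 324/4 = 81.
Check P_2: distance² to centre = 41 ≤ 81, so it lies inside.
All remaining points lie in this disk, and no smaller disk contains both endpoints, so this is the minimum enclosing circle.
The points at distance exactly r from the centre are P_1, P_4 — 2 points.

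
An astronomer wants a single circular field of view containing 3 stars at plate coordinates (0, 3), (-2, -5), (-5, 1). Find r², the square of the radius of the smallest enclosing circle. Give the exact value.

Call the three points A, B, C in the order given.
Side lengths²: AB² = 68, AC² = 29, BC² = 45.
Since AB² = 68 < 45 + 29 = 74, the triangle is acute, so the smallest enclosing circle is the circumcircle.
Circumcentre = (-4/3, -11/12), r² = 2465/144.

2465/144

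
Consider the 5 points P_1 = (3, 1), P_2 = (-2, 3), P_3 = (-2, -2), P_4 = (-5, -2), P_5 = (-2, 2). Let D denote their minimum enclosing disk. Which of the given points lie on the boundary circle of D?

P_1, P_4

A smallest enclosing disk is always determined by at most three of the input points on its boundary.
The farthest pair is P_1–P_4 with squared distance 73. The circle on this segment as diameter has centre (-1, -0.5) and r² = 73/4 = 18.25.
Check P_2: distance² to centre = 13.25 ≤ 18.25, so it lies inside.
All remaining points lie in this disk, and no smaller disk contains both endpoints, so this is the minimum enclosing circle.
The points at distance exactly r from the centre are P_1, P_4 — 2 points.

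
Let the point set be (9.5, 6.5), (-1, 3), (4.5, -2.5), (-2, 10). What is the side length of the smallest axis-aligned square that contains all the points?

The bounding box has width 11.5 and height 12.5.
An axis-aligned square enclosing the set must have side ≥ max(width, height).
So the minimum side is max(11.5, 12.5) = 12.5.

12.5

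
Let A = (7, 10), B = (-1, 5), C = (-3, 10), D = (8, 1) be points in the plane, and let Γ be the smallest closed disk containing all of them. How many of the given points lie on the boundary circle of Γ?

By Welzl's lemma the MEC is supported by two points (diametrically opposite) or three points (on a circumcircle).
The farthest pair is C–D with squared distance 202. The circle on this segment as diameter has centre (2.5, 5.5) and r² = 202/4 = 50.5.
Check A: distance² to centre = 40.5 ≤ 50.5, so it lies inside.
All remaining points lie in this disk, and no smaller disk contains both endpoints, so this is the minimum enclosing circle.
The points at distance exactly r from the centre are C, D — 2 points.

2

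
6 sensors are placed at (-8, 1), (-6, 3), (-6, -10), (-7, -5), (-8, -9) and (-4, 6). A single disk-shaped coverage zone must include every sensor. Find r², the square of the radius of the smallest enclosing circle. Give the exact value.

65

The minimum enclosing circle of a finite set is fixed by two of the points (as a diameter) or three (as a circumcircle).
The farthest pair is (-6, -10)–(-4, 6) with squared distance 260. The circle on this segment as diameter has centre (-5, -2) and r² = 260/4 = 65.
Check (-8, 1): distance² to centre = 18 ≤ 65, so it lies inside.
All remaining points lie in this disk, and no smaller disk contains both endpoints, so this is the minimum enclosing circle.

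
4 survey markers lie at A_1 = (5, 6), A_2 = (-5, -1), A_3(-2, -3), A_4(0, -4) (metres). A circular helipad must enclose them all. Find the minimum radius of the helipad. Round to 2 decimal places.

6.12

The minimum enclosing circle is determined by three boundary points: A_1, A_2, A_4.
Their circumcentre is (7/26, 55/26) with r² = 12665/338.
The farthest remaining point A_3 is at distance² 10585/338 ≤ 12665/338.
r = √(12665/338) ≈ 6.12.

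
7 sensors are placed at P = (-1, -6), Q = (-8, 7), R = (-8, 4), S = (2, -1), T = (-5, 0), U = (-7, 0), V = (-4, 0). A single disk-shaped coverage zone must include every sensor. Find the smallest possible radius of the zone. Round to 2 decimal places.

The minimum enclosing circle of a finite set is fixed by two of the points (as a diameter) or three (as a circumcircle).
The farthest pair is P–Q with squared distance 218. The circle on this segment as diameter has centre (-4.5, 0.5) and r² = 218/4 = 54.5.
Check R: distance² to centre = 24.5 ≤ 54.5, so it lies inside.
All remaining points lie in this disk, and no smaller disk contains both endpoints, so this is the minimum enclosing circle.
r = √(54.5) ≈ 7.38.

7.38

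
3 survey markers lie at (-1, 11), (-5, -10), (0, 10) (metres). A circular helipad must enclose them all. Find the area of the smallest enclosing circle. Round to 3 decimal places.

358.927

Call the three points A, B, C in the order given.
Side lengths²: AB² = 457, AC² = 2, BC² = 425.
Since AB² = 457 ≥ 425 + 2 = 427, the angle opposite AB is not acute, so the smallest enclosing circle has AB as diameter.
Centre = midpoint of AB = (-3, 0.5), r² = 457/4 = 114.25.
Area = π·r² = π·114.25 ≈ 358.927.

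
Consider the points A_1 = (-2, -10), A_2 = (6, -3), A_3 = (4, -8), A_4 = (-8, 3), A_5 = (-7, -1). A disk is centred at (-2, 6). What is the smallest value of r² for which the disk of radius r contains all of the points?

256

The required radius is the distance from (-2, 6) to the farthest point.
Squared distances: 256, 145, 232, 45, 74.
Maximum is 256, attained at A_1.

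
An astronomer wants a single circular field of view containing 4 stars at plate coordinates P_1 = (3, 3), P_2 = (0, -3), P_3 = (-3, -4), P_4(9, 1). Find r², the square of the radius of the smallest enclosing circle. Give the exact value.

The minimum enclosing circle of a finite set is fixed by two of the points (as a diameter) or three (as a circumcircle).
The farthest pair is P_3–P_4 with squared distance 169. The circle on this segment as diameter has centre (3, -1.5) and r² = 169/4 = 42.25.
Check P_1: distance² to centre = 20.25 ≤ 42.25, so it lies inside.
All remaining points lie in this disk, and no smaller disk contains both endpoints, so this is the minimum enclosing circle.

42.25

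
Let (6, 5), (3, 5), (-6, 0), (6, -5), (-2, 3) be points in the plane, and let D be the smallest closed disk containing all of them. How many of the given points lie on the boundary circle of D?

The minimum enclosing circle of a finite set is fixed by two of the points (as a diameter) or three (as a circumcircle).
The minimum enclosing circle is determined by three boundary points: (6, 5), (-6, 0), (6, -5).
Their circumcentre is (25/24, 0) with r² = 28561/576.
The farthest remaining point (3, 5) is at distance² 16609/576 ≤ 28561/576.
The points at distance exactly r from the centre are (6, 5), (-6, 0), (6, -5) — 3 points.

3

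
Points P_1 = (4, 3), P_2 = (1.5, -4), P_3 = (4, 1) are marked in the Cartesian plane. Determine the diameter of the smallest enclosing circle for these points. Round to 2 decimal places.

7.43

Side lengths²: P_1P_2² = 55.25, P_1P_3² = 4, P_2P_3² = 31.25.
Since P_1P_2² = 55.25 ≥ 31.25 + 4 = 35.25, the angle opposite P_1P_2 is not acute, so the smallest enclosing circle has P_1P_2 as diameter.
Centre = midpoint of P_1P_2 = (2.75, -0.5), r² = 55.25/4 = 13.8125.
Diameter = 2r = 2√(13.8125) ≈ 7.43.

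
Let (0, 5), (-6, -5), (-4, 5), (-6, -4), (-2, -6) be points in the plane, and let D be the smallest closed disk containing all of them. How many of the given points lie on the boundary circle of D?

3

By Welzl's lemma the MEC is supported by two points (diametrically opposite) or three points (on a circumcircle).
The minimum enclosing circle is determined by three boundary points: (0, 5), (-6, -5), (-2, -6).
Their circumcentre is (-123/46, -9/46) with r² = 36125/1058.
The farthest remaining point (-4, 5) is at distance² 30421/1058 ≤ 36125/1058.
The points at distance exactly r from the centre are (0, 5), (-6, -5), (-2, -6) — 3 points.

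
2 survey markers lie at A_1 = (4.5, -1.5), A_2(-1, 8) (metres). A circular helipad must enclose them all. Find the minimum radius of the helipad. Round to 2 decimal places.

5.49

The smallest circle enclosing two points has them as diameter endpoints.
Centre = midpoint = (1.75, 3.25); r² = |A_1A_2|²/4 = 120.5/4 = 30.125.
r = √(30.125) ≈ 5.49.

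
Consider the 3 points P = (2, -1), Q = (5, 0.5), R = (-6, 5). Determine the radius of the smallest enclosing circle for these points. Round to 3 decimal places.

Side lengths²: PQ² = 11.25, PR² = 100, QR² = 141.25.
Since QR² = 141.25 ≥ 100 + 11.25 = 111.25, the angle opposite QR is not acute, so the smallest enclosing circle has QR as diameter.
Centre = midpoint of QR = (-0.5, 2.75), r² = 141.25/4 = 35.3125.
r = √(35.3125) ≈ 5.942.

5.942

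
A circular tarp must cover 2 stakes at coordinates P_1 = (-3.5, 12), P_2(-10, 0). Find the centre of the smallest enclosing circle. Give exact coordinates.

(-6.75, 6)

The smallest circle enclosing two points has them as diameter endpoints.
Centre = midpoint = (-6.75, 6); r² = |P_1P_2|²/4 = 186.25/4 = 46.5625.
Centre = (-6.75, 6).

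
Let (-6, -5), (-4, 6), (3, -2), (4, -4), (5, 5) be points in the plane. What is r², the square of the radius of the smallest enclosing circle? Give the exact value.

By Welzl's lemma the MEC is supported by two points (diametrically opposite) or three points (on a circumcircle).
The farthest pair is (-6, -5)–(5, 5) with squared distance 221. The circle on this segment as diameter has centre (-0.5, 0) and r² = 221/4 = 55.25.
Check (-4, 6): distance² to centre = 48.25 ≤ 55.25, so it lies inside.
All remaining points lie in this disk, and no smaller disk contains both endpoints, so this is the minimum enclosing circle.

55.25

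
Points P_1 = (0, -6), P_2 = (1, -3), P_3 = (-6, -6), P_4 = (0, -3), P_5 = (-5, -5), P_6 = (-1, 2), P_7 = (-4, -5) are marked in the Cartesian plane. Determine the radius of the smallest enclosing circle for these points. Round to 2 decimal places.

4.75

The minimum enclosing circle of a finite set is fixed by two of the points (as a diameter) or three (as a circumcircle).
The minimum enclosing circle is determined by three boundary points: P_1, P_3, P_6.
Their circumcentre is (-3, -2.3125) with r² = 22.59765625.
The farthest remaining point P_2 is at distance² 16.47265625 ≤ 22.59765625.
r = √(22.59765625) ≈ 4.75.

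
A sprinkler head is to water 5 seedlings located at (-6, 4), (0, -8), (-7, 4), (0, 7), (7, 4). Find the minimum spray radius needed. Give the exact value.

193/24

A smallest enclosing disk is always determined by at most three of the input points on its boundary.
The minimum enclosing circle is determined by three boundary points: (0, -8), (-7, 4), (7, 4).
Their circumcentre is (0, 1/24) with r² = 37249/576.
The farthest remaining point (-6, 4) is at distance² 29761/576 ≤ 37249/576.
r = √(37249/576) = 193/24.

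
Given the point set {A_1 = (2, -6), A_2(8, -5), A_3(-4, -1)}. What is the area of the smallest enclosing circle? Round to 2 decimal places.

Side lengths²: A_1A_2² = 37, A_1A_3² = 61, A_2A_3² = 160.
Since A_2A_3² = 160 ≥ 61 + 37 = 98, the angle opposite A_2A_3 is not acute, so the smallest enclosing circle has A_2A_3 as diameter.
Centre = midpoint of A_2A_3 = (2, -3), r² = 160/4 = 40.
Area = π·r² = π·40 ≈ 125.66.

125.66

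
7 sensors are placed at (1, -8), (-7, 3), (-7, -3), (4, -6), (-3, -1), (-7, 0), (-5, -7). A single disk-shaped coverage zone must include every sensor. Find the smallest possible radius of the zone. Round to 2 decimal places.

7.11

The farthest pair is (-7, 3)–(4, -6) with squared distance 202. The circle on this segment as diameter has centre (-1.5, -1.5) and r² = 202/4 = 50.5.
Check (1, -8): distance² to centre = 48.5 ≤ 50.5, so it lies inside.
All remaining points lie in this disk, and no smaller disk contains both endpoints, so this is the minimum enclosing circle.
r = √(50.5) ≈ 7.11.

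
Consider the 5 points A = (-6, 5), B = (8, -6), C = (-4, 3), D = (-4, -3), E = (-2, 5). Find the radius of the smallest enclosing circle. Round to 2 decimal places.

The farthest pair is A–B with squared distance 317. The circle on this segment as diameter has centre (1, -0.5) and r² = 317/4 = 79.25.
Check C: distance² to centre = 37.25 ≤ 79.25, so it lies inside.
All remaining points lie in this disk, and no smaller disk contains both endpoints, so this is the minimum enclosing circle.
r = √(79.25) ≈ 8.90.

8.90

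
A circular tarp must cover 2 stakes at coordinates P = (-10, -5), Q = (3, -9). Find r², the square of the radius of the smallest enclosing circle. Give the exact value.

The smallest circle enclosing two points has them as diameter endpoints.
Centre = midpoint = (-3.5, -7); r² = |PQ|²/4 = 185/4 = 46.25.

46.25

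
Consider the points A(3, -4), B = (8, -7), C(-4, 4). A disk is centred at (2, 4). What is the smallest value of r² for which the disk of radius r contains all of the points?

157

The required radius is the distance from (2, 4) to the farthest point.
Squared distances: 65, 157, 36.
Maximum is 157, attained at B.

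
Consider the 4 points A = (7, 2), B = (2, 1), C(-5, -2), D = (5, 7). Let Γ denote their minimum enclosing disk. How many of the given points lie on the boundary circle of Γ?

3

A smallest enclosing disk is always determined by at most three of the input points on its boundary.
The minimum enclosing circle is determined by three boundary points: A, C, D.
Their circumcentre is (9/34, 75/34) with r² = 26245/578.
The farthest remaining point B is at distance² 2581/578 ≤ 26245/578.
The points at distance exactly r from the centre are A, C, D — 3 points.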